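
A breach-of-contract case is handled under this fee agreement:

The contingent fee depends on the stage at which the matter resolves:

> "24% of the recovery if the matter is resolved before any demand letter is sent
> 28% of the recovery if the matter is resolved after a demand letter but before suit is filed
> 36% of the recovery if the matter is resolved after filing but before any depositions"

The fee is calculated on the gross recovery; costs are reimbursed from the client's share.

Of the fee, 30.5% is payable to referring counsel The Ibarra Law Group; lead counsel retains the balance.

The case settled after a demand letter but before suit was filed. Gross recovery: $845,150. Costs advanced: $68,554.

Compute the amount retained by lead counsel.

$164,466.19

Fee base is the gross recovery, $845,150; costs are reimbursed separately.
The matter settled after a demand letter but before suit was filed, so the 28% rate applies.
$845,150 × 28% = $236,642.00
Referral share: 30.5% of $236,642.00 = $72,175.81; lead counsel retains $236,642.00 − $72,175.81 = $164,466.19.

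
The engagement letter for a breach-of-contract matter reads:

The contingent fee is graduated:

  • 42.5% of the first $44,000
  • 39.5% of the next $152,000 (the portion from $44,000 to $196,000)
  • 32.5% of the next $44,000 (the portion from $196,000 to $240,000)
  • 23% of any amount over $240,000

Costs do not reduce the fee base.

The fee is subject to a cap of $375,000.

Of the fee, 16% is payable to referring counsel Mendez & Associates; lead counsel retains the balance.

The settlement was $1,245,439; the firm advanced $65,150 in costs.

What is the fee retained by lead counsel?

$272,404.41

Fee base is the gross recovery, $1,245,439; costs are reimbursed separately.
First $44,000 at 42.5% = $18,700.00
Next $152,000 at 39.5% = $60,040.00
Next $44,000 at 32.5% = $14,300.00
Remaining $1,005,439 at 23% = $231,250.97
Fee: $18,700.00 + $60,040.00 + $14,300.00 + $231,250.97 = $324,290.97
$324,290.97 is under the $375,000 cap.
Referral share: 16% of $324,290.97 = $51,886.56; lead counsel retains $324,290.97 − $51,886.56 = $272,404.41.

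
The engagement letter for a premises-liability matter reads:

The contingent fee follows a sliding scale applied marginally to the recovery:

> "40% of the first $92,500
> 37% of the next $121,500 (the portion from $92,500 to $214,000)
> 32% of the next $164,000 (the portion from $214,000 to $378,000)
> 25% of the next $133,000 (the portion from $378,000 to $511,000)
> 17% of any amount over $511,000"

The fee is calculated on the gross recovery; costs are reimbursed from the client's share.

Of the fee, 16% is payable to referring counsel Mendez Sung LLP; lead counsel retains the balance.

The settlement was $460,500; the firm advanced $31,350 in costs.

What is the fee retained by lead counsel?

$130,250.40

Fee base is the gross recovery, $460,500; costs are reimbursed separately.
First $92,500 at 40% = $37,000.00
Next $121,500 at 37% = $44,955.00
Next $164,000 at 32% = $52,480.00
Remaining $82,500 at 25% = $20,625.00
Fee: $37,000.00 + $44,955.00 + $52,480.00 + $20,625.00 = $155,060.00
Referral share: 16% of $155,060.00 = $24,809.60; lead counsel retains $155,060.00 − $24,809.60 = $130,250.40.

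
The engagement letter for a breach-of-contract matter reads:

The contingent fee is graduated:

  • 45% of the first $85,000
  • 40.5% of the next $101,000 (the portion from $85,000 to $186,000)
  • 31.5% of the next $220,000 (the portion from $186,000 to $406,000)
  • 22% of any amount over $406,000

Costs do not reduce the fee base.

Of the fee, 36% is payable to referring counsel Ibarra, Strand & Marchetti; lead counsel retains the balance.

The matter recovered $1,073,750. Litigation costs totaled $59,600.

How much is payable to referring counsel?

$106,329.60

Fee base is the gross recovery, $1,073,750; costs are reimbursed separately.
First $85,000 at 45% = $38,250.00
Next $101,000 at 40.5% = $40,905.00
Next $220,000 at 31.5% = $69,300.00
Remaining $667,750 at 22% = $146,905.00
Fee: $38,250.00 + $40,905.00 + $69,300.00 + $146,905.00 = $295,360.00
Referral share: 36% of $295,360.00 = $106,329.60; lead counsel retains $295,360.00 − $106,329.60 = $189,030.40.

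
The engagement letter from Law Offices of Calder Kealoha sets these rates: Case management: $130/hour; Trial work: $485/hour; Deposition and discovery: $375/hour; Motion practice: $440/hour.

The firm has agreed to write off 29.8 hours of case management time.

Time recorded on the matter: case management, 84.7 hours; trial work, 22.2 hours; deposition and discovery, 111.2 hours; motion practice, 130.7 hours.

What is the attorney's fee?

Case management: 84.7 × $130 = $11,011.00
Trial work: 22.2 × $485 = $10,767.00
Deposition and discovery: 111.2 × $375 = $41,700.00
Motion practice: 130.7 × $440 = $57,508.00
Subtotal: $120,986.00
Write-off: 29.8 × $130 = $3,874.00
Total: $120,986.00 − $3,874.00 = $117,112.00

$117,112.00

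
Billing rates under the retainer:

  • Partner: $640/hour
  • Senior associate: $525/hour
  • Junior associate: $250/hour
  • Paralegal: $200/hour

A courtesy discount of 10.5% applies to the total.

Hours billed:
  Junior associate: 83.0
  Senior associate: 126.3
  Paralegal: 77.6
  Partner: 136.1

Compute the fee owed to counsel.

$169,764.94

Partner: 136.1 × $640 = $87,104.00
Senior associate: 126.3 × $525 = $66,307.50
Junior associate: 83.0 × $250 = $20,750.00
Paralegal: 77.6 × $200 = $15,520.00
Subtotal: $189,681.50
Less 10.5% discount: −$19,916.56
Total: $189,681.50 − $19,916.56 = $169,764.94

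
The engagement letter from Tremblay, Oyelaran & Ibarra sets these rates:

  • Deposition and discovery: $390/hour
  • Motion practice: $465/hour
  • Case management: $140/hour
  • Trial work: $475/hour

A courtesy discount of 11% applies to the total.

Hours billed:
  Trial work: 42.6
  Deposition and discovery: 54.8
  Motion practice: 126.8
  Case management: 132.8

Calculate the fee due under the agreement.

Deposition and discovery: 54.8 × $390 = $21,372.00
Motion practice: 126.8 × $465 = $58,962.00
Case management: 132.8 × $140 = $18,592.00
Trial work: 42.6 × $475 = $20,235.00
Subtotal: $119,161.00
Less 11% discount: −$13,107.71
Total: $119,161.00 − $13,107.71 = $106,053.29

$106,053.29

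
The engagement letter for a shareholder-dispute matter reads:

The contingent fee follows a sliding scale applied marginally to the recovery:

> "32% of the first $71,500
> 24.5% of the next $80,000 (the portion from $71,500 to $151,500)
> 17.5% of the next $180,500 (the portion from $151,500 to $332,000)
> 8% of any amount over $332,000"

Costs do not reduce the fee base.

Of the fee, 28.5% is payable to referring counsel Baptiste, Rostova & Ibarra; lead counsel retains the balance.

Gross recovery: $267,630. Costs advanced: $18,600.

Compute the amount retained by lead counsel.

Fee base is the gross recovery, $267,630; costs are reimbursed separately.
First $71,500 at 32% = $22,880.00
Next $80,000 at 24.5% = $19,600.00
Remaining $116,130 at 17.5% = $20,322.75
Fee: $22,880.00 + $19,600.00 + $20,322.75 = $62,802.75
Referral share: 28.5% of $62,802.75 = $17,898.78; lead counsel retains $62,802.75 − $17,898.78 = $44,903.97.

$44,903.97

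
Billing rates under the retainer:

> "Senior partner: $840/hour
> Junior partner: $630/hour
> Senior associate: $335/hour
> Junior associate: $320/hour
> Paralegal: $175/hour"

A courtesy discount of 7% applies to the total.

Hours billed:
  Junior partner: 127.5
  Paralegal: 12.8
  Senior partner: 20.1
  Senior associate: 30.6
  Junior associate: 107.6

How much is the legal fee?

$134,042.76

Senior partner: 20.1 × $840 = $16,884.00
Junior partner: 127.5 × $630 = $80,325.00
Senior associate: 30.6 × $335 = $10,251.00
Junior associate: 107.6 × $320 = $34,432.00
Paralegal: 12.8 × $175 = $2,240.00
Subtotal: $144,132.00
Less 7% discount: −$10,089.24
Total: $144,132.00 − $10,089.24 = $134,042.76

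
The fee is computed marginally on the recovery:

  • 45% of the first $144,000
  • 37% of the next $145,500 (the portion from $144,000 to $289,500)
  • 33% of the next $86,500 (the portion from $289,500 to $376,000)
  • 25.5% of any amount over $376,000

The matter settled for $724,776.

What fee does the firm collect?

First $144,000 at 45% = $64,800.00
Next $145,500 at 37% = $53,835.00
Next $86,500 at 33% = $28,545.00
Remaining $348,776 at 25.5% = $88,937.88
Fee: $64,800.00 + $53,835.00 + $28,545.00 + $88,937.88 = $236,117.88

$236,117.88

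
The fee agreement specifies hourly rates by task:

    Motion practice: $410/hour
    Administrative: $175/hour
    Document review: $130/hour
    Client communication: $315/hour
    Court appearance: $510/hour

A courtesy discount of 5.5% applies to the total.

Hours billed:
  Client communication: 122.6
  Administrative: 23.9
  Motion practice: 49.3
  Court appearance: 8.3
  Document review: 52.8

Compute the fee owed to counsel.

Motion practice: 49.3 × $410 = $20,213.00
Administrative: 23.9 × $175 = $4,182.50
Document review: 52.8 × $130 = $6,864.00
Client communication: 122.6 × $315 = $38,619.00
Court appearance: 8.3 × $510 = $4,233.00
Subtotal: $74,111.50
Less 5.5% discount: −$4,076.13
Total: $74,111.50 − $4,076.13 = $70,035.37

$70,035.37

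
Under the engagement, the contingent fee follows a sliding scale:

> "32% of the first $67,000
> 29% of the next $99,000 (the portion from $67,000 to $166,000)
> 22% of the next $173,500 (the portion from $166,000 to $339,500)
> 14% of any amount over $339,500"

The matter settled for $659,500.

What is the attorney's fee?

First $67,000 at 32% = $21,440.00
Next $99,000 at 29% = $28,710.00
Next $173,500 at 22% = $38,170.00
Remaining $320,000 at 14% = $44,800.00
Fee: $21,440.00 + $28,710.00 + $38,170.00 + $44,800.00 = $133,120.00

$133,120.00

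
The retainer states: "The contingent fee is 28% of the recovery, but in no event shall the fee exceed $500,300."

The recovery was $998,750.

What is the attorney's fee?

28% of $998,750 = $279,650.00
That is under the $500,300 cap.

$279,650.00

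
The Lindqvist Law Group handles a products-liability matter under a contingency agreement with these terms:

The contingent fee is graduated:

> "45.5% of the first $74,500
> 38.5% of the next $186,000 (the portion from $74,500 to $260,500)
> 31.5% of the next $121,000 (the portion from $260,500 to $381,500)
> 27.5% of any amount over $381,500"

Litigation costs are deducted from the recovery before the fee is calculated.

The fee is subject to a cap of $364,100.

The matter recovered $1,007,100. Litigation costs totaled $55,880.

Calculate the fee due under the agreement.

Fee base (net of costs): $1,007,100 − $55,880 = $951,220
First $74,500 at 45.5% = $33,897.50
Next $186,000 at 38.5% = $71,610.00
Next $121,000 at 31.5% = $38,115.00
Remaining $569,720 at 27.5% = $156,673.00
Fee: $33,897.50 + $71,610.00 + $38,115.00 + $156,673.00 = $300,295.50
$300,295.50 is under the $364,100 cap.

$300,295.50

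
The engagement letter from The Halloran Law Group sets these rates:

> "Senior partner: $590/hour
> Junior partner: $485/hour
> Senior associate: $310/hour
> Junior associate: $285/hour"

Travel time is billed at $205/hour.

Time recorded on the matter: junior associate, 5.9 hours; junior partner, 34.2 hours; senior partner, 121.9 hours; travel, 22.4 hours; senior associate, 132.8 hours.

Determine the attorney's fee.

Senior partner: 121.9 × $590 = $71,921.00
Junior partner: 34.2 × $485 = $16,587.00
Senior associate: 132.8 × $310 = $41,168.00
Junior associate: 5.9 × $285 = $1,681.50
Subtotal: $71,921.00 + $16,587.00 + $41,168.00 + $1,681.50 = $131,357.50
Travel: 22.4 × $205 = $4,592.00
Total: $131,357.50 + $4,592.00 = $135,949.50

$135,949.50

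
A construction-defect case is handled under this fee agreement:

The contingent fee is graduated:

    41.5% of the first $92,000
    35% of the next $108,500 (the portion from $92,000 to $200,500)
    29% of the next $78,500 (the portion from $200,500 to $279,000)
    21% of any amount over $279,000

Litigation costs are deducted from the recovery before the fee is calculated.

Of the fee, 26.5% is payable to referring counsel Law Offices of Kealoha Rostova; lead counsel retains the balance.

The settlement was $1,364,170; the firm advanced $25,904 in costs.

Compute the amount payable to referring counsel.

Fee base (net of costs): $1,364,170 − $25,904 = $1,338,266
First $92,000 at 41.5% = $38,180.00
Next $108,500 at 35% = $37,975.00
Next $78,500 at 29% = $22,765.00
Remaining $1,059,266 at 21% = $222,445.86
Fee: $38,180.00 + $37,975.00 + $22,765.00 + $222,445.86 = $321,365.86
Referral share: 26.5% of $321,365.86 = $85,161.95; lead counsel retains $321,365.86 − $85,161.95 = $236,203.91.

$85,161.95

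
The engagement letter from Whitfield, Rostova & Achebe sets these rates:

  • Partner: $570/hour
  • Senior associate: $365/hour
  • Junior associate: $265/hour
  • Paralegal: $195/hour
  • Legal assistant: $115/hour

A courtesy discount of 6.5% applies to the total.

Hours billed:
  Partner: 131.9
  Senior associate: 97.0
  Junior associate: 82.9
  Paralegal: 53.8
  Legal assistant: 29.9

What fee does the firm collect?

Partner: 131.9 × $570 = $75,183.00
Senior associate: 97.0 × $365 = $35,405.00
Junior associate: 82.9 × $265 = $21,968.50
Paralegal: 53.8 × $195 = $10,491.00
Legal assistant: 29.9 × $115 = $3,438.50
Subtotal: $146,486.00
Less 6.5% discount: −$9,521.59
Total: $146,486.00 − $9,521.59 = $136,964.41

$136,964.41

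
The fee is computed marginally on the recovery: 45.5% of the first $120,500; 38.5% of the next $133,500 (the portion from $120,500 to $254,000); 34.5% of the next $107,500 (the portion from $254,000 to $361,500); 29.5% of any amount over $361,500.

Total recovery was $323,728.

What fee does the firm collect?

First $120,500 at 45.5% = $54,827.50
Next $133,500 at 38.5% = $51,397.50
Remaining $69,728 at 34.5% = $24,056.16
Fee: $54,827.50 + $51,397.50 + $24,056.16 = $130,281.16

$130,281.16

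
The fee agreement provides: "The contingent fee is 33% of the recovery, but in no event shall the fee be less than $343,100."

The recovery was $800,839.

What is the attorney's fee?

$343,100.00

33% of $800,839 = $264,276.87
That is below the $343,100 minimum, so the minimum applies.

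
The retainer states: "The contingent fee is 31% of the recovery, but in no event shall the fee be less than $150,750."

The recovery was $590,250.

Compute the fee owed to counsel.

31% of $590,250 = $182,977.50
That exceeds the $150,750 minimum.

$182,977.50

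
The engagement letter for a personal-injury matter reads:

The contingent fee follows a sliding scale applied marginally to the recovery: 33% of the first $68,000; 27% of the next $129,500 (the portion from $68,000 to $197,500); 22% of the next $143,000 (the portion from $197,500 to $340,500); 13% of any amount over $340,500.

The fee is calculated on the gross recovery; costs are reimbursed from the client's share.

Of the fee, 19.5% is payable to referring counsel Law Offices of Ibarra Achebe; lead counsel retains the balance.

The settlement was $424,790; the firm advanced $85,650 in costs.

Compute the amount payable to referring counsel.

$19,465.43

Fee base is the gross recovery, $424,790; costs are reimbursed separately.
First $68,000 at 33% = $22,440.00
Next $129,500 at 27% = $34,965.00
Next $143,000 at 22% = $31,460.00
Remaining $84,290 at 13% = $10,957.70
Fee: $22,440.00 + $34,965.00 + $31,460.00 + $10,957.70 = $99,822.70
Referral share: 19.5% of $99,822.70 = $19,465.43; lead counsel retains $99,822.70 − $19,465.43 = $80,357.27.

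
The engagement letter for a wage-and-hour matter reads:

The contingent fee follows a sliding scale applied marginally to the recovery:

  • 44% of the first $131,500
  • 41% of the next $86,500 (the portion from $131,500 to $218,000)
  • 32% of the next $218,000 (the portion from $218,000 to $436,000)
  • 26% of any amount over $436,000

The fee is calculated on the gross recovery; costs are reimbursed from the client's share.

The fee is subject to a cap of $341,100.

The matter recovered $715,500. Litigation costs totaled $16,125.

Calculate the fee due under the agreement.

$235,755.00

Fee base is the gross recovery, $715,500; costs are reimbursed separately.
First $131,500 at 44% = $57,860.00
Next $86,500 at 41% = $35,465.00
Next $218,000 at 32% = $69,760.00
Remaining $279,500 at 26% = $72,670.00
Fee: $57,860.00 + $35,465.00 + $69,760.00 + $72,670.00 = $235,755.00
$235,755.00 is under the $341,100 cap.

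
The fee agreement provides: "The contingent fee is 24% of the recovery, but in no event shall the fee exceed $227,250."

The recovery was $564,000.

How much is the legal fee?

24% of $564,000 = $135,360.00
That is under the $227,250 cap.

$135,360.00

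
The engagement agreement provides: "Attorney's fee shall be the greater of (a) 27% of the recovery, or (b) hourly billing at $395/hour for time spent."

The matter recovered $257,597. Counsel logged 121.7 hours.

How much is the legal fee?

$69,551.19

(a) 27% of $257,597 = $69,551.19
(b) 121.7 × $395 = $48,071.50
The greater is (a): $69,551.19.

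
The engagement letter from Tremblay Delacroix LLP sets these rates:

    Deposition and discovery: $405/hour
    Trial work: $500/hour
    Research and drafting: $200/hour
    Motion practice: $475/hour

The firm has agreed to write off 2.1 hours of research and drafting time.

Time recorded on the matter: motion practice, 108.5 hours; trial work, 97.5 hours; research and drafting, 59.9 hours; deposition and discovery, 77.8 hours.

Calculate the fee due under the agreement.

$143,356.50

Deposition and discovery: 77.8 × $405 = $31,509.00
Trial work: 97.5 × $500 = $48,750.00
Research and drafting: 59.9 × $200 = $11,980.00
Motion practice: 108.5 × $475 = $51,537.50
Subtotal: $143,776.50
Write-off: 2.1 × $200 = $420.00
Total: $143,776.50 − $420.00 = $143,356.50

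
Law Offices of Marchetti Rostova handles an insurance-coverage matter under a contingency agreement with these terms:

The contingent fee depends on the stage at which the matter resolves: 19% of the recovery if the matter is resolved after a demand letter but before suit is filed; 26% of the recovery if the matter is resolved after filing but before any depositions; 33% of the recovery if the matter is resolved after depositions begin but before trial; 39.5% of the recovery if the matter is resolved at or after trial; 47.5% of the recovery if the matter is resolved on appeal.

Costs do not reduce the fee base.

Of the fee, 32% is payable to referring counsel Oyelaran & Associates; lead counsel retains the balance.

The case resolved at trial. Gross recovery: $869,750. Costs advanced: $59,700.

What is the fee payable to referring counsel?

Fee base is the gross recovery, $869,750; costs are reimbursed separately.
The matter resolved at trial, so the 39.5% rate applies.
$869,750 × 39.5% = $343,551.25
Referral share: 32% of $343,551.25 = $109,936.40; lead counsel retains $343,551.25 − $109,936.40 = $233,614.85.

$109,936.40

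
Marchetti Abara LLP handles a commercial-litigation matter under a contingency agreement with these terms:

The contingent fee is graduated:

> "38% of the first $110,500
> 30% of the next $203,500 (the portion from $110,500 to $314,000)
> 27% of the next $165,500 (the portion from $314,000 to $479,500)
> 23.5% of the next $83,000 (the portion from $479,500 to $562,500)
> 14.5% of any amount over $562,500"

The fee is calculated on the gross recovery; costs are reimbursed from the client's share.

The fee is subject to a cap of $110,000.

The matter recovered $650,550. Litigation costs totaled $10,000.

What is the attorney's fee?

Fee base is the gross recovery, $650,550; costs are reimbursed separately.
First $110,500 at 38% = $41,990.00
Next $203,500 at 30% = $61,050.00
Next $165,500 at 27% = $44,685.00
Next $83,000 at 23.5% = $19,505.00
Remaining $88,050 at 14.5% = $12,767.25
Fee: $41,990.00 + $61,050.00 + $44,685.00 + $19,505.00 + $12,767.25 = $179,997.25
$179,997.25 exceeds the $110,000 cap, so the fee is capped at $110,000.00.

$110,000.00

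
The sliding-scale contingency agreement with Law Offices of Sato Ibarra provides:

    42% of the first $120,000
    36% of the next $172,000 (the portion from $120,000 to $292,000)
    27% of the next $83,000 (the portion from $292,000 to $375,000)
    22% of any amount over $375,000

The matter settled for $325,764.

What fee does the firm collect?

$121,436.28

First $120,000 at 42% = $50,400.00
Next $172,000 at 36% = $61,920.00
Remaining $33,764 at 27% = $9,116.28
Fee: $50,400.00 + $61,920.00 + $9,116.28 = $121,436.28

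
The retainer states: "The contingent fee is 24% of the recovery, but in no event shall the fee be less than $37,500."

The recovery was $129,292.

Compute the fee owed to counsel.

24% of $129,292 = $31,030.08
That is below the $37,500 minimum, so the minimum applies.

$37,500.00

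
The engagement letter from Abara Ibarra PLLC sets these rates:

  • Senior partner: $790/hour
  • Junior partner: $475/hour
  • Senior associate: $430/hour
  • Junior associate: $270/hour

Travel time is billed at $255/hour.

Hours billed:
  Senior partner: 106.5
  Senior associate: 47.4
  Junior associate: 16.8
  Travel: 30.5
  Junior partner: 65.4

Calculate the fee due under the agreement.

Senior partner: 106.5 × $790 = $84,135.00
Junior partner: 65.4 × $475 = $31,065.00
Senior associate: 47.4 × $430 = $20,382.00
Junior associate: 16.8 × $270 = $4,536.00
Subtotal: $84,135.00 + $31,065.00 + $20,382.00 + $4,536.00 = $140,118.00
Travel: 30.5 × $255 = $7,777.50
Total: $140,118.00 + $7,777.50 = $147,895.50

$147,895.50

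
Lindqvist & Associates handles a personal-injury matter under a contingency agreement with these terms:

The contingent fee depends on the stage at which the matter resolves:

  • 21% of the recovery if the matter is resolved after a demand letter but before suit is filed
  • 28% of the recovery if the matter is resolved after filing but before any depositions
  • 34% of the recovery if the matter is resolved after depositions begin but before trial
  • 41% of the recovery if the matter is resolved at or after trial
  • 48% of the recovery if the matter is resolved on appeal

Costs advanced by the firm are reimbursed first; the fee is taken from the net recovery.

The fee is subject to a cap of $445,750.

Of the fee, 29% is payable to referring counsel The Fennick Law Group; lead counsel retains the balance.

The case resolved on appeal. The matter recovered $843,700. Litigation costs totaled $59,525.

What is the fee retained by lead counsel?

$267,246.84

Fee base (net of costs): $843,700 − $59,525 = $784,175
The matter resolved on appeal, so the 48% rate applies.
$784,175 × 48% = $376,404.00
$376,404.00 is under the $445,750 cap.
Referral share: 29% of $376,404.00 = $109,157.16; lead counsel retains $376,404.00 − $109,157.16 = $267,246.84.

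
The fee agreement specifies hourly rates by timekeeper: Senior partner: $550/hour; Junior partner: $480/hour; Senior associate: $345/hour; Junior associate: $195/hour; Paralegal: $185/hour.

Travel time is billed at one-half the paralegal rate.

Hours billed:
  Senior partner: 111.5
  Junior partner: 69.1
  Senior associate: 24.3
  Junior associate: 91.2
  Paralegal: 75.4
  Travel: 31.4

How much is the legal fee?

$137,514.00

Senior partner: 111.5 × $550 = $61,325.00
Junior partner: 69.1 × $480 = $33,168.00
Senior associate: 24.3 × $345 = $8,383.50
Junior associate: 91.2 × $195 = $17,784.00
Paralegal: 75.4 × $185 = $13,949.00
Subtotal: $61,325.00 + $33,168.00 + $8,383.50 + $17,784.00 + $13,949.00 = $134,609.50
Travel: 31.4 × ($185 ÷ 2) = 31.4 × $92.50 = $2,904.50
Total: $134,609.50 + $2,904.50 = $137,514.00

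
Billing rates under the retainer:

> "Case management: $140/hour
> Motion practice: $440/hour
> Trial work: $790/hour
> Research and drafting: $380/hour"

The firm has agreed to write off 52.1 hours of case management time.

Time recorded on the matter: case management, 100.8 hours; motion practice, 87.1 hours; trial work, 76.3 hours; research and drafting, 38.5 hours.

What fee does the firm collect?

Case management: 100.8 × $140 = $14,112.00
Motion practice: 87.1 × $440 = $38,324.00
Trial work: 76.3 × $790 = $60,277.00
Research and drafting: 38.5 × $380 = $14,630.00
Subtotal: $127,343.00
Write-off: 52.1 × $140 = $7,294.00
Total: $127,343.00 − $7,294.00 = $120,049.00

$120,049.00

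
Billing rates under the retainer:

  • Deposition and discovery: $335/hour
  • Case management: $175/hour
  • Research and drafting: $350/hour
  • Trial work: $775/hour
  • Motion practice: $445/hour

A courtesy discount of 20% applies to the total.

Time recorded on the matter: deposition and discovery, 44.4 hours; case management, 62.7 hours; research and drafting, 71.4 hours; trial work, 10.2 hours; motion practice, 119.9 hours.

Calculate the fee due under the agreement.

Deposition and discovery: 44.4 × $335 = $14,874.00
Case management: 62.7 × $175 = $10,972.50
Research and drafting: 71.4 × $350 = $24,990.00
Trial work: 10.2 × $775 = $7,905.00
Motion practice: 119.9 × $445 = $53,355.50
Subtotal: $112,097.00
Less 20% discount: −$22,419.40
Total: $112,097.00 − $22,419.40 = $89,677.60

$89,677.60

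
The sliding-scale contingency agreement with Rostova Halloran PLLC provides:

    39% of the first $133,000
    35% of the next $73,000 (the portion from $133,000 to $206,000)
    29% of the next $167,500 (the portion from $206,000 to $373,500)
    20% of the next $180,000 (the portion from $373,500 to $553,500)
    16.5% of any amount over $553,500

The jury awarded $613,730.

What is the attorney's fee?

First $133,000 at 39% = $51,870.00
Next $73,000 at 35% = $25,550.00
Next $167,500 at 29% = $48,575.00
Next $180,000 at 20% = $36,000.00
Remaining $60,230 at 16.5% = $9,937.95
Fee: $51,870.00 + $25,550.00 + $48,575.00 + $36,000.00 + $9,937.95 = $171,932.95

$171,932.95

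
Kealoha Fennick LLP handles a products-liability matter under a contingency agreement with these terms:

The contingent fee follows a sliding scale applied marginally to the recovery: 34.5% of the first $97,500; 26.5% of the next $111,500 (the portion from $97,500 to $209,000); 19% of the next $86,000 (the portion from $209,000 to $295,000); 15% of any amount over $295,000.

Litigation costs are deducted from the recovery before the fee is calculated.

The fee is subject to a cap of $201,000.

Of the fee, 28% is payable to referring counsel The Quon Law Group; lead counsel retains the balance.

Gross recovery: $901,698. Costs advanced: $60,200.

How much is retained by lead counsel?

$116,279.78

Fee base (net of costs): $901,698 − $60,200 = $841,498
First $97,500 at 34.5% = $33,637.50
Next $111,500 at 26.5% = $29,547.50
Next $86,000 at 19% = $16,340.00
Remaining $546,498 at 15% = $81,974.70
Fee: $33,637.50 + $29,547.50 + $16,340.00 + $81,974.70 = $161,499.70
$161,499.70 is under the $201,000 cap.
Referral share: 28% of $161,499.70 = $45,219.92; lead counsel retains $161,499.70 − $45,219.92 = $116,279.78.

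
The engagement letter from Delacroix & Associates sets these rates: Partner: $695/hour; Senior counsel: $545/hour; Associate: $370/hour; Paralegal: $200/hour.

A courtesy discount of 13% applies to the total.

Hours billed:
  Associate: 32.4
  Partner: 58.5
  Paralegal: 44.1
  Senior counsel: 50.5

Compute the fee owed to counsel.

$77,419.56

Partner: 58.5 × $695 = $40,657.50
Senior counsel: 50.5 × $545 = $27,522.50
Associate: 32.4 × $370 = $11,988.00
Paralegal: 44.1 × $200 = $8,820.00
Subtotal: $88,988.00
Less 13% discount: −$11,568.44
Total: $88,988.00 − $11,568.44 = $77,419.56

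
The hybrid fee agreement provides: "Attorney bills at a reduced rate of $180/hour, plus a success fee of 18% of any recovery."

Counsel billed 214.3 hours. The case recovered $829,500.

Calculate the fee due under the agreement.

Hourly: 214.3 × $180 = $38,574.00
Success fee: 18% of $829,500 = $149,310.00
Total: $38,574.00 + $149,310.00 = $187,884.00

$187,884.00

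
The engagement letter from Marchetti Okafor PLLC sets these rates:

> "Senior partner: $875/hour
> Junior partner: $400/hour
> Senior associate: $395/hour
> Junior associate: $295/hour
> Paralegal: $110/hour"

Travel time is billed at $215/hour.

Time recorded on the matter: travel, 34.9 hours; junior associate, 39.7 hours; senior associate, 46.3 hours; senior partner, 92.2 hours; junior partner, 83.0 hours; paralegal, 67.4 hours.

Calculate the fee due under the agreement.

Senior partner: 92.2 × $875 = $80,675.00
Junior partner: 83.0 × $400 = $33,200.00
Senior associate: 46.3 × $395 = $18,288.50
Junior associate: 39.7 × $295 = $11,711.50
Paralegal: 67.4 × $110 = $7,414.00
Subtotal: $80,675.00 + $33,200.00 + $18,288.50 + $11,711.50 + $7,414.00 = $151,289.00
Travel: 34.9 × $215 = $7,503.50
Total: $151,289.00 + $7,503.50 = $158,792.50

$158,792.50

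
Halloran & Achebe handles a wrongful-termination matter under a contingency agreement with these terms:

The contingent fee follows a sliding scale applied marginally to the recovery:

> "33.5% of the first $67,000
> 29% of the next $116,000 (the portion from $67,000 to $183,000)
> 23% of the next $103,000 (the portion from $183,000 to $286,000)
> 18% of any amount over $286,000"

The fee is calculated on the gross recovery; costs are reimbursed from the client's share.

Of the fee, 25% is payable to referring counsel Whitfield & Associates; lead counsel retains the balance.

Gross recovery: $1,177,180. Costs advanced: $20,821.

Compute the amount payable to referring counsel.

$60,046.85

Fee base is the gross recovery, $1,177,180; costs are reimbursed separately.
First $67,000 at 33.5% = $22,445.00
Next $116,000 at 29% = $33,640.00
Next $103,000 at 23% = $23,690.00
Remaining $891,180 at 18% = $160,412.40
Fee: $22,445.00 + $33,640.00 + $23,690.00 + $160,412.40 = $240,187.40
Referral share: 25% of $240,187.40 = $60,046.85; lead counsel retains $240,187.40 − $60,046.85 = $180,140.55.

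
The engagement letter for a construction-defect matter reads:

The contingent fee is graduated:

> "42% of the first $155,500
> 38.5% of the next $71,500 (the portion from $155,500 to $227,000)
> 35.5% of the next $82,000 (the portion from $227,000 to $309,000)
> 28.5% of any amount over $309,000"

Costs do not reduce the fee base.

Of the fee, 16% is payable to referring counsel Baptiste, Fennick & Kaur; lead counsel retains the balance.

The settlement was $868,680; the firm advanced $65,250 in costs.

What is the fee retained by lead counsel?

Fee base is the gross recovery, $868,680; costs are reimbursed separately.
First $155,500 at 42% = $65,310.00
Next $71,500 at 38.5% = $27,527.50
Next $82,000 at 35.5% = $29,110.00
Remaining $559,680 at 28.5% = $159,508.80
Fee: $65,310.00 + $27,527.50 + $29,110.00 + $159,508.80 = $281,456.30
Referral share: 16% of $281,456.30 = $45,033.01; lead counsel retains $281,456.30 − $45,033.01 = $236,423.29.

$236,423.29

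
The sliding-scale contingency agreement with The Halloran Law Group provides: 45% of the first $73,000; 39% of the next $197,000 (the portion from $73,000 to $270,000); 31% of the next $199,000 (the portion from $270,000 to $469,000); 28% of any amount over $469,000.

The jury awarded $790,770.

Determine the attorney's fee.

$261,465.60

First $73,000 at 45% = $32,850.00
Next $197,000 at 39% = $76,830.00
Next $199,000 at 31% = $61,690.00
Remaining $321,770 at 28% = $90,095.60
Fee: $32,850.00 + $76,830.00 + $61,690.00 + $90,095.60 = $261,465.60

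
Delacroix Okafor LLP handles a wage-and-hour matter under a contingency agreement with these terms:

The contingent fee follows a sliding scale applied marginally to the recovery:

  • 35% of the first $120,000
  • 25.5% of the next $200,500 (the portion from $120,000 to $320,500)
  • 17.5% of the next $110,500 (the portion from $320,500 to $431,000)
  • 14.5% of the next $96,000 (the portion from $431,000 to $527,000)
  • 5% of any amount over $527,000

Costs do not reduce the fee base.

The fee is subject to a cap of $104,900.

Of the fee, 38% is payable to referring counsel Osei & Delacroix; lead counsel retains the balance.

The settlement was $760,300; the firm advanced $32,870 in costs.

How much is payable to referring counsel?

Fee base is the gross recovery, $760,300; costs are reimbursed separately.
First $120,000 at 35% = $42,000.00
Next $200,500 at 25.5% = $51,127.50
Next $110,500 at 17.5% = $19,337.50
Next $96,000 at 14.5% = $13,920.00
Remaining $233,300 at 5% = $11,665.00
Fee: $42,000.00 + $51,127.50 + $19,337.50 + $13,920.00 + $11,665.00 = $138,050.00
$138,050.00 exceeds the $104,900 cap, so the fee is capped at $104,900.00.
Referral share: 38% of $104,900.00 = $39,862.00; lead counsel retains $104,900.00 − $39,862.00 = $65,038.00.

$39,862.00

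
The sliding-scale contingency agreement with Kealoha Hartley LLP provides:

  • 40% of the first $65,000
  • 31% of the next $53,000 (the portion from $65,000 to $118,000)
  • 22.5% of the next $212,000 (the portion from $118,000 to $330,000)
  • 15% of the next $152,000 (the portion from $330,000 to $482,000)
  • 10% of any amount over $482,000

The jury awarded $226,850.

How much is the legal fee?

$66,921.25

First $65,000 at 40% = $26,000.00
Next $53,000 at 31% = $16,430.00
Remaining $108,850 at 22.5% = $24,491.25
Fee: $26,000.00 + $16,430.00 + $24,491.25 = $66,921.25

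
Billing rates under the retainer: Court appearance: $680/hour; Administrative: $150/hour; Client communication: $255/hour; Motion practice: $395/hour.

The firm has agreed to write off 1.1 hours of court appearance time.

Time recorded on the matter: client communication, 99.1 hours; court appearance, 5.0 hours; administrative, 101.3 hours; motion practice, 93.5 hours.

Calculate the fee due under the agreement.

Court appearance: 5.0 × $680 = $3,400.00
Administrative: 101.3 × $150 = $15,195.00
Client communication: 99.1 × $255 = $25,270.50
Motion practice: 93.5 × $395 = $36,932.50
Subtotal: $80,798.00
Write-off: 1.1 × $680 = $748.00
Total: $80,798.00 − $748.00 = $80,050.00

$80,050.00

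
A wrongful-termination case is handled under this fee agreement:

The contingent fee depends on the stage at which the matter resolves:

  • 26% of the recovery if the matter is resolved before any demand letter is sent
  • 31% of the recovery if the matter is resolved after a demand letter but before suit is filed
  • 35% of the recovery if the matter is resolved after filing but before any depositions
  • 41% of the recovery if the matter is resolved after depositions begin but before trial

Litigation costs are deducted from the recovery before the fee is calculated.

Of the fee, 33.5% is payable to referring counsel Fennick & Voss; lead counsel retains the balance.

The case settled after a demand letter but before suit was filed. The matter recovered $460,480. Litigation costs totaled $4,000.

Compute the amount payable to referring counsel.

Fee base (net of costs): $460,480 − $4,000 = $456,480
The matter settled after a demand letter but before suit was filed, so the 31% rate applies.
$456,480 × 31% = $141,508.80
Referral share: 33.5% of $141,508.80 = $47,405.45; lead counsel retains $141,508.80 − $47,405.45 = $94,103.35.

$47,405.45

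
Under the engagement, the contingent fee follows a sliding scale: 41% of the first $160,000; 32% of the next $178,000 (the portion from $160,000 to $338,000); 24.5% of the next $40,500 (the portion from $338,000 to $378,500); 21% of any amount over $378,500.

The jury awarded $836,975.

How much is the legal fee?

$228,762.25

First $160,000 at 41% = $65,600.00
Next $178,000 at 32% = $56,960.00
Next $40,500 at 24.5% = $9,922.50
Remaining $458,475 at 21% = $96,279.75
Fee: $65,600.00 + $56,960.00 + $9,922.50 + $96,279.75 = $228,762.25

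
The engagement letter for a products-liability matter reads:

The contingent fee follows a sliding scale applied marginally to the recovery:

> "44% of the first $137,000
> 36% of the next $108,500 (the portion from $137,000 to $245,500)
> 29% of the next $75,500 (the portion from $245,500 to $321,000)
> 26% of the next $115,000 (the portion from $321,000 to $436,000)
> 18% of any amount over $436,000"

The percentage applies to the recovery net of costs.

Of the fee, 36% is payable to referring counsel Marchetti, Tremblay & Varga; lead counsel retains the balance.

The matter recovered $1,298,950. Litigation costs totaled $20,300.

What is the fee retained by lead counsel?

Fee base (net of costs): $1,298,950 − $20,300 = $1,278,650
First $137,000 at 44% = $60,280.00
Next $108,500 at 36% = $39,060.00
Next $75,500 at 29% = $21,895.00
Next $115,000 at 26% = $29,900.00
Remaining $842,650 at 18% = $151,677.00
Fee: $60,280.00 + $39,060.00 + $21,895.00 + $29,900.00 + $151,677.00 = $302,812.00
Referral share: 36% of $302,812.00 = $109,012.32; lead counsel retains $302,812.00 − $109,012.32 = $193,799.68.

$193,799.68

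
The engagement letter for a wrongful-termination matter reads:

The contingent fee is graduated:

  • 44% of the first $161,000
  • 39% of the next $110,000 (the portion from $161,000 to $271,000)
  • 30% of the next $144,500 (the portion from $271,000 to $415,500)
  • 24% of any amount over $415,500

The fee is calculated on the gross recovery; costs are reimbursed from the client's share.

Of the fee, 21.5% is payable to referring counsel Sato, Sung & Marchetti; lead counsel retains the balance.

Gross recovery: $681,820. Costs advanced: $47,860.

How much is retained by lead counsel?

$173,490.34

Fee base is the gross recovery, $681,820; costs are reimbursed separately.
First $161,000 at 44% = $70,840.00
Next $110,000 at 39% = $42,900.00
Next $144,500 at 30% = $43,350.00
Remaining $266,320 at 24% = $63,916.80
Fee: $70,840.00 + $42,900.00 + $43,350.00 + $63,916.80 = $221,006.80
Referral share: 21.5% of $221,006.80 = $47,516.46; lead counsel retains $221,006.80 − $47,516.46 = $173,490.34.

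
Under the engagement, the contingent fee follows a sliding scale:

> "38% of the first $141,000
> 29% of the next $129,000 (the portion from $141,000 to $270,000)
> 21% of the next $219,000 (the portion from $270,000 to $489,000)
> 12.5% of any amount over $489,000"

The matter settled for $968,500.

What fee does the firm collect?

$196,917.50

First $141,000 at 38% = $53,580.00
Next $129,000 at 29% = $37,410.00
Next $219,000 at 21% = $45,990.00
Remaining $479,500 at 12.5% = $59,937.50
Fee: $53,580.00 + $37,410.00 + $45,990.00 + $59,937.50 = $196,917.50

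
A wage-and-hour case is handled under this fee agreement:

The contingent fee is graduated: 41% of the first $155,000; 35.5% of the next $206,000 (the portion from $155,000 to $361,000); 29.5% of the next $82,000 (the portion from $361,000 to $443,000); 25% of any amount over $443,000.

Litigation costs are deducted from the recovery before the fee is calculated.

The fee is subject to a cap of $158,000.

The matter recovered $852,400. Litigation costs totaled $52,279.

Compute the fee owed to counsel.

$158,000.00

Fee base (net of costs): $852,400 − $52,279 = $800,121
First $155,000 at 41% = $63,550.00
Next $206,000 at 35.5% = $73,130.00
Next $82,000 at 29.5% = $24,190.00
Remaining $357,121 at 25% = $89,280.25
Fee: $63,550.00 + $73,130.00 + $24,190.00 + $89,280.25 = $250,150.25
$250,150.25 exceeds the $158,000 cap, so the fee is capped at $158,000.00.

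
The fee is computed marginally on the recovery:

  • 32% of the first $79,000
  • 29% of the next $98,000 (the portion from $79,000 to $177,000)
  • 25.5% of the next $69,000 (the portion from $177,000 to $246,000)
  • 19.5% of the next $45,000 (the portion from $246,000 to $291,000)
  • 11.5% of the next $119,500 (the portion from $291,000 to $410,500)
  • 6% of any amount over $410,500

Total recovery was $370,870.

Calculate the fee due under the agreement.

$89,255.05

First $79,000 at 32% = $25,280.00
Next $98,000 at 29% = $28,420.00
Next $69,000 at 25.5% = $17,595.00
Next $45,000 at 19.5% = $8,775.00
Remaining $79,870 at 11.5% = $9,185.05
Fee: $25,280.00 + $28,420.00 + $17,595.00 + $8,775.00 + $9,185.05 = $89,255.05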